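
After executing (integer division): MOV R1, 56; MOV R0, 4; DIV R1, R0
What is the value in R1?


Register state trace:
  MOV R1, 56  → R1 = 56
  MOV R0, 4  → R0 = 4
  DIV R1, R0  → R1 = 56 // 4 = 14
Final: R1 = 14

14


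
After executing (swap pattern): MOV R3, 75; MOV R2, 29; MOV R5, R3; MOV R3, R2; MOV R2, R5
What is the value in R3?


Register state trace (swap pattern):
  MOV R3, 75  → R3 = 75
  MOV R2, 29  → R2 = 29
  MOV R5, R3  → R5 = 75  (save R3)
  MOV R3, R2  → R3 = 29  (R3 gets R2's value)
  MOV R2, R5  → R2 = 75  (R2 gets saved value)
Final: R3 = 29

29


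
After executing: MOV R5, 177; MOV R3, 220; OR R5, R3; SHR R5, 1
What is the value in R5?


Register state trace:
  MOV R5, 177  → R5 = 177 (0b10110001)
  MOV R3, 220  → R3 = 220 (0b11011100)
  OR R5, R3  → R5 = 177 OR 220 = 253 (0b11111101)
  SHR R5, 1  → R5 = 253 >> 1 = 126
Final: R5 = 126

126


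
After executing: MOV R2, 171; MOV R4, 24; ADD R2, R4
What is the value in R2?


Register state trace:
  MOV R2, 171  → R2 = 171
  MOV R4, 24  → R4 = 24
  ADD R2, R4  → R2 = 171 + 24 = 195
Final: R2 = 195

195


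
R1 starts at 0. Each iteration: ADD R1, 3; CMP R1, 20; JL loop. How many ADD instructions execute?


Loop trace (R1 starts at 0, target 20, step 3):
  ADD #1: R1 = 0 + 3 = 3  → 3 < 20, loop
  ADD #2: R1 = 3 + 3 = 6  → 6 < 20, loop
  ADD #3: R1 = 6 + 3 = 9  → 9 < 20, loop
  ADD #4: R1 = 9 + 3 = 12  → 12 < 20, loop
  ADD #5: R1 = 12 + 3 = 15  → 15 < 20, loop
  ADD #6: R1 = 15 + 3 = 18  → 18 < 20, loop
  ADD #7: R1 = 18 + 3 = 21  → 21 >= 20, exit
Total ADD instructions: 7

7


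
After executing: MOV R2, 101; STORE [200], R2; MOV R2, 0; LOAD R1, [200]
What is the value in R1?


Register and memory trace:
  MOV R2, 101  → R2 = 101
  STORE [200], R2  → mem[200] = 101
  MOV R2, 0  → R2 = 0
  LOAD R1, [200]  → R1 = mem[200] = 101
Final: R1 = 101

101


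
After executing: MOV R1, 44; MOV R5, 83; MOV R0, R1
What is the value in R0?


Register state trace:
  MOV R1, 44  → R1 = 44
  MOV R5, 83  → R5 = 83
  MOV R0, R1  → R0 = 44
Final: R0 = 44

44


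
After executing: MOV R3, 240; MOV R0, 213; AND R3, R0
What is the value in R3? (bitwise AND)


Register state trace:
  MOV R3, 240  → R3 = 240 (0b11110000)
  MOV R0, 213  → R0 = 213 (0b11010101)
  AND R3, R0  → R3 = 240 AND 213 = 208 (0b11010000)
Final: R3 = 208

208


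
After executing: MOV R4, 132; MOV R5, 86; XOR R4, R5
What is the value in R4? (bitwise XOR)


Register state trace:
  MOV R4, 132  → R4 = 132 (0b10000100)
  MOV R5, 86  → R5 = 86 (0b01010110)
  XOR R4, R5  → R4 = 132 XOR 86 = 210 (0b11010010)
Final: R4 = 210

210


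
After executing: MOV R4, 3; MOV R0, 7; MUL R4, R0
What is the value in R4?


Register state trace:
  MOV R4, 3  → R4 = 3
  MOV R0, 7  → R0 = 7
  MUL R4, R0  → R4 = 3 * 7 = 21
Final: R4 = 21

21


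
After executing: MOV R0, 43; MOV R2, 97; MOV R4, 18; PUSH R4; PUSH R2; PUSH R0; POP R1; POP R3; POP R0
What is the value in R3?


Stack trace (top is rightmost):
  MOV R0, 43  → R0 = 43
  MOV R2, 97  → R2 = 97
  MOV R4, 18  → R4 = 18
  PUSH R4  → stack: [18]
  PUSH R2  → stack: [18, 97]
  PUSH R0  → stack: [18, 97, 43]
  POP R1  → R1 = 43, stack: [18, 97]
  POP R3  → R3 = 97, stack: [18]
  POP R0  → R0 = 18, stack: []
Final: R3 = 97

97


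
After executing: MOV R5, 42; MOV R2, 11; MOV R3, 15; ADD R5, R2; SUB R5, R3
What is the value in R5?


Register state trace:
  MOV R5, 42  → R5 = 42
  MOV R2, 11  → R2 = 11
  MOV R3, 15  → R3 = 15
  ADD R5, R2  → R5 = 42 + 11 = 53
  SUB R5, R3  → R5 = 53 - 15 = 38
Final: R5 = 38

38


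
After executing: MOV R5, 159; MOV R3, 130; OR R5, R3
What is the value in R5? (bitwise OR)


Register state trace:
  MOV R5, 159  → R5 = 159 (0b10011111)
  MOV R3, 130  → R3 = 130 (0b10000010)
  OR R5, R3   → R5 = 159 OR 130 = 159 (0b10011111)
Final: R5 = 159

159


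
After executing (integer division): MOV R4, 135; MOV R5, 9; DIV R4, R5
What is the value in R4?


Register state trace:
  MOV R4, 135  → R4 = 135
  MOV R5, 9  → R5 = 9
  DIV R4, R5  → R4 = 135 // 9 = 15
Final: R4 = 15

15


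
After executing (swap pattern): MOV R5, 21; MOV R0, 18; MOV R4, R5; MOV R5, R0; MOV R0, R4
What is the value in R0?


Register state trace (swap pattern):
  MOV R5, 21  → R5 = 21
  MOV R0, 18  → R0 = 18
  MOV R4, R5  → R4 = 21  (save R5)
  MOV R5, R0  → R5 = 18  (R5 gets R0's value)
  MOV R0, R4  → R0 = 21  (R0 gets saved value)
Final: R0 = 21

21


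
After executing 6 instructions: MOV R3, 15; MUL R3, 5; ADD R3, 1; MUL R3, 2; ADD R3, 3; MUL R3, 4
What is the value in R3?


Register state trace:
  MOV R3, 15  → R3 = 15
  MUL R3, 5  → R3 = 15 * 5 = 75
  ADD R3, 1  → R3 = 75 + 1 = 76
  MUL R3, 2  → R3 = 76 * 2 = 152
  ADD R3, 3  → R3 = 152 + 3 = 155
  MUL R3, 4  → R3 = 155 * 4 = 620
Final: R3 = 620

620


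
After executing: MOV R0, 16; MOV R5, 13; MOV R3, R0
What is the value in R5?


Register state trace:
  MOV R0, 16  → R0 = 16
  MOV R5, 13  → R5 = 13
  MOV R3, R0  → R3 = 16
Final: R5 = 13

13


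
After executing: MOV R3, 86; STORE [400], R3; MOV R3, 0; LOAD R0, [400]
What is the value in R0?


Register and memory trace:
  MOV R3, 86  → R3 = 86
  STORE [400], R3  → mem[400] = 86
  MOV R3, 0  → R3 = 0
  LOAD R0, [400]  → R0 = mem[400] = 86
Final: R0 = 86

86


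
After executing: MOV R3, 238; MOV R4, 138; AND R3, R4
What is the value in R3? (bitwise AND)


Register state trace:
  MOV R3, 238  → R3 = 238 (0b11101110)
  MOV R4, 138  → R4 = 138 (0b10001010)
  AND R3, R4  → R3 = 238 AND 138 = 138 (0b10001010)
Final: R3 = 138

138


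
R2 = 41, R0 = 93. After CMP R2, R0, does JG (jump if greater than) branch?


Trace:
  R2 = 41, R0 = 93
  CMP R2, R0  → compares 41 vs 93
  JG checks: is 41 greater than 93?
  41 < 93, so condition is false
Branch taken: No

No


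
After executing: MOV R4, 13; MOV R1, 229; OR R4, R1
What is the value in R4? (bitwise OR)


Register state trace:
  MOV R4, 13  → R4 = 13 (0b00001101)
  MOV R1, 229  → R1 = 229 (0b11100101)
  OR R4, R1   → R4 = 13 OR 229 = 237 (0b11101101)
Final: R4 = 237

237


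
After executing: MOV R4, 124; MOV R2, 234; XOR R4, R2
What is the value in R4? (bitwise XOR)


Register state trace:
  MOV R4, 124  → R4 = 124 (0b01111100)
  MOV R2, 234  → R2 = 234 (0b11101010)
  XOR R4, R2  → R4 = 124 XOR 234 = 150 (0b10010110)
Final: R4 = 150

150


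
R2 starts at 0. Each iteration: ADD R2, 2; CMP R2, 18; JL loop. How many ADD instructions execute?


Loop trace (R2 starts at 0, target 18, step 2):
  ADD #1: R2 = 0 + 2 = 2  → 2 < 18, loop
  ADD #2: R2 = 2 + 2 = 4  → 4 < 18, loop
  ADD #3: R2 = 4 + 2 = 6  → 6 < 18, loop
  ADD #4: R2 = 6 + 2 = 8  → 8 < 18, loop
  ADD #5: R2 = 8 + 2 = 10  → 10 < 18, loop
  ADD #6: R2 = 10 + 2 = 12  → 12 < 18, loop
  ADD #7: R2 = 12 + 2 = 14  → 14 < 18, loop
  ADD #8: R2 = 14 + 2 = 16  → 16 < 18, loop
  ADD #9: R2 = 16 + 2 = 18  → 18 >= 18, exit
Total ADD instructions: 9

9


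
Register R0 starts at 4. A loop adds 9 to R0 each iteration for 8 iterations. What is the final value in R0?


Starting value: R0 = 4
  Iter 1: R0 = 4 + 9 = 13
  Iter 2: R0 = 13 + 9 = 22
  Iter 3: R0 = 22 + 9 = 31
  Iter 4: R0 = 31 + 9 = 40
  Iter 5: R0 = 40 + 9 = 49
  Iter 6: R0 = 49 + 9 = 58
  Iter 7: R0 = 58 + 9 = 67
  Iter 8: R0 = 67 + 9 = 76
Final: R0 = 76

76


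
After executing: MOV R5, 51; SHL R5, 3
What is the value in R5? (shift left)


Register state trace:
  MOV R5, 51  → R5 = 51
  SHL R5, 3  → R5 = 51 << 3 = 51 * 2^3 = 408
Final: R5 = 408

408


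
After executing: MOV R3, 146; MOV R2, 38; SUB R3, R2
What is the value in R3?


Register state trace:
  MOV R3, 146  → R3 = 146
  MOV R2, 38  → R2 = 38
  SUB R3, R2  → R3 = 146 - 38 = 108
Final: R3 = 108

108


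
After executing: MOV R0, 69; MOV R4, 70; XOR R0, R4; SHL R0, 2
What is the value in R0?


Register state trace:
  MOV R0, 69  → R0 = 69 (0b01000101)
  MOV R4, 70  → R4 = 70 (0b01000110)
  XOR R0, R4  → R0 = 69 XOR 70 = 3 (0b00000011)
  SHL R0, 2  → R0 = 3 << 2 = 12
Final: R0 = 12

12


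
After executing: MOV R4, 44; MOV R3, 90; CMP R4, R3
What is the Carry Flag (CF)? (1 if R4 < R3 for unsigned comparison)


Register state trace:
  MOV R4, 44  → R4 = 44
  MOV R3, 90  → R3 = 90
  CMP R4, R3  → unsigned 44 - 90: borrow occurs
  44 < 90, so CF = 1
CF = 1

1


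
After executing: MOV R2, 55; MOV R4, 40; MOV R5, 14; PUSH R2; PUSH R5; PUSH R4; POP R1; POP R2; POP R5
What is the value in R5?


Stack trace (top is rightmost):
  MOV R2, 55  → R2 = 55
  MOV R4, 40  → R4 = 40
  MOV R5, 14  → R5 = 14
  PUSH R2  → stack: [55]
  PUSH R5  → stack: [55, 14]
  PUSH R4  → stack: [55, 14, 40]
  POP R1  → R1 = 40, stack: [55, 14]
  POP R2  → R2 = 14, stack: [55]
  POP R5  → R5 = 55, stack: []
Final: R5 = 55

55


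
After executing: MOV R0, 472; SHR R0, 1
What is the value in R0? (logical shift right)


Register state trace:
  MOV R0, 472  → R0 = 472
  SHR R0, 1  → R0 = 472 >> 1 = 472 // 2^1 = 236
Final: R0 = 236

236


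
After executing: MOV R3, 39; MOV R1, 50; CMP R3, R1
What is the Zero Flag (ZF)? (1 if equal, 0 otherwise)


Register state trace:
  MOV R3, 39  → R3 = 39
  MOV R1, 50  → R1 = 50
  CMP R3, R1  → computes 39 - 50 = -11
  Result is nonzero, so values are not equal
ZF = 0

0


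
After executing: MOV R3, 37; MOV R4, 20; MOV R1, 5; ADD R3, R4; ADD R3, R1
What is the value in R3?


Register state trace:
  MOV R3, 37  → R3 = 37
  MOV R4, 20  → R4 = 20
  MOV R1, 5  → R1 = 5
  ADD R3, R4  → R3 = 37 + 20 = 57
  ADD R3, R1  → R3 = 57 + 5 = 62
Final: R3 = 62

62


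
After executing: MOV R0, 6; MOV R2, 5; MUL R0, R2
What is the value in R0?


Register state trace:
  MOV R0, 6  → R0 = 6
  MOV R2, 5  → R2 = 5
  MUL R0, R2  → R0 = 6 * 5 = 30
Final: R0 = 30

30


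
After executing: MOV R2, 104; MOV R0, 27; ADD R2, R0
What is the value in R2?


Register state trace:
  MOV R2, 104  → R2 = 104
  MOV R0, 27  → R0 = 27
  ADD R2, R0  → R2 = 104 + 27 = 131
Final: R2 = 131

131


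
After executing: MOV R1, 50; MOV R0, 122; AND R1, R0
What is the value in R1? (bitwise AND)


Register state trace:
  MOV R1, 50  → R1 = 50 (0b00110010)
  MOV R0, 122  → R0 = 122 (0b01111010)
  AND R1, R0  → R1 = 50 AND 122 = 50 (0b00110010)
Final: R1 = 50

50


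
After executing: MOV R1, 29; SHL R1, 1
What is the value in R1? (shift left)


Register state trace:
  MOV R1, 29  → R1 = 29
  SHL R1, 1  → R1 = 29 << 1 = 29 * 2^1 = 58
Final: R1 = 58

58


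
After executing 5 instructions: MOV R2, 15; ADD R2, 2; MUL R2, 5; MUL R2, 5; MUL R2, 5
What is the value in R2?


Register state trace:
  MOV R2, 15  → R2 = 15
  ADD R2, 2  → R2 = 15 + 2 = 17
  MUL R2, 5  → R2 = 17 * 5 = 85
  MUL R2, 5  → R2 = 85 * 5 = 425
  MUL R2, 5  → R2 = 425 * 5 = 2125
Final: R2 = 2125

2125


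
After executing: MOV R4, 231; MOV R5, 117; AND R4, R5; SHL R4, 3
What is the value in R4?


Register state trace:
  MOV R4, 231  → R4 = 231 (0b11100111)
  MOV R5, 117  → R5 = 117 (0b01110101)
  AND R4, R5  → R4 = 231 AND 117 = 101 (0b01100101)
  SHL R4, 3  → R4 = 101 << 3 = 808
Final: R4 = 808

808


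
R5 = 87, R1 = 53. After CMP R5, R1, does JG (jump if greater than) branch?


Trace:
  R5 = 87, R1 = 53
  CMP R5, R1  → compares 87 vs 53
  JG checks: is 87 greater than 53?
  87 > 53, so condition is true
Branch taken: Yes

Yes


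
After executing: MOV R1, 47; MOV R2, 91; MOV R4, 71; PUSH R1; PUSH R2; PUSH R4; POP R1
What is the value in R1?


Stack trace (top is rightmost):
  MOV R1, 47  → R1 = 47
  MOV R2, 91  → R2 = 91
  MOV R4, 71  → R4 = 71
  PUSH R1  → stack: [47]
  PUSH R2  → stack: [47, 91]
  PUSH R4  → stack: [47, 91, 71]
  POP R1  → R1 = 71, stack: [47, 91]
Final: R1 = 71

71


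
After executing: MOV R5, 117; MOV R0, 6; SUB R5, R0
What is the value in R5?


Register state trace:
  MOV R5, 117  → R5 = 117
  MOV R0, 6  → R0 = 6
  SUB R5, R0  → R5 = 117 - 6 = 111
Final: R5 = 111

111


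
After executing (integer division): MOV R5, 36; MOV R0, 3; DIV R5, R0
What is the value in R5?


Register state trace:
  MOV R5, 36  → R5 = 36
  MOV R0, 3  → R0 = 3
  DIV R5, R0  → R5 = 36 // 3 = 12
Final: R5 = 12

12


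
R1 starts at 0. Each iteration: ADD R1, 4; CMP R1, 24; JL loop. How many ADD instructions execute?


Loop trace (R1 starts at 0, target 24, step 4):
  ADD #1: R1 = 0 + 4 = 4  → 4 < 24, loop
  ADD #2: R1 = 4 + 4 = 8  → 8 < 24, loop
  ADD #3: R1 = 8 + 4 = 12  → 12 < 24, loop
  ADD #4: R1 = 12 + 4 = 16  → 16 < 24, loop
  ADD #5: R1 = 16 + 4 = 20  → 20 < 24, loop
  ADD #6: R1 = 20 + 4 = 24  → 24 >= 24, exit
Total ADD instructions: 6

6


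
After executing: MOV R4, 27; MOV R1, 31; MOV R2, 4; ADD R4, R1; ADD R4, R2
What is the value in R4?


Register state trace:
  MOV R4, 27  → R4 = 27
  MOV R1, 31  → R1 = 31
  MOV R2, 4  → R2 = 4
  ADD R4, R1  → R4 = 27 + 31 = 58
  ADD R4, R2  → R4 = 58 + 4 = 62
Final: R4 = 62

62


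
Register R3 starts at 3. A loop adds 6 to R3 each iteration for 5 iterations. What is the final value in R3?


Starting value: R3 = 3
  Iter 1: R3 = 3 + 6 = 9
  Iter 2: R3 = 9 + 6 = 15
  Iter 3: R3 = 15 + 6 = 21
  Iter 4: R3 = 21 + 6 = 27
  Iter 5: R3 = 27 + 6 = 33
Final: R3 = 33

33


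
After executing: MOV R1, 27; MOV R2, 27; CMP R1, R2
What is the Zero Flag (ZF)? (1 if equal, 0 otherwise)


Register state trace:
  MOV R1, 27  → R1 = 27
  MOV R2, 27  → R2 = 27
  CMP R1, R2  → computes 27 - 27 = 0
  Result is zero, so values are equal
ZF = 1

1


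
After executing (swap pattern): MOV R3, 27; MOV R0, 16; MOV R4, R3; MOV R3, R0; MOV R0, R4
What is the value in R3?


Register state trace (swap pattern):
  MOV R3, 27  → R3 = 27
  MOV R0, 16  → R0 = 16
  MOV R4, R3  → R4 = 27  (save R3)
  MOV R3, R0  → R3 = 16  (R3 gets R0's value)
  MOV R0, R4  → R0 = 27  (R0 gets saved value)
Final: R3 = 16

16


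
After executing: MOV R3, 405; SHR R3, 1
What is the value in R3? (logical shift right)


Register state trace:
  MOV R3, 405  → R3 = 405
  SHR R3, 1  → R3 = 405 >> 1 = 405 // 2^1 = 202
Final: R3 = 202

202


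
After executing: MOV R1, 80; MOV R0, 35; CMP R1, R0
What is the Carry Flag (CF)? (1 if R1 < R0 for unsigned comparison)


Register state trace:
  MOV R1, 80  → R1 = 80
  MOV R0, 35  → R0 = 35
  CMP R1, R0  → unsigned 80 - 35: no borrow
  80 >= 35, so CF = 0
CF = 0

0


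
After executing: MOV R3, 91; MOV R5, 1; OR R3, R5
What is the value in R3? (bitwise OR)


Register state trace:
  MOV R3, 91  → R3 = 91 (0b01011011)
  MOV R5, 1  → R5 = 1 (0b00000001)
  OR R3, R5   → R3 = 91 OR 1 = 91 (0b01011011)
Final: R3 = 91

91


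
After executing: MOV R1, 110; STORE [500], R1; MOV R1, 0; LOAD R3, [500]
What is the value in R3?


Register and memory trace:
  MOV R1, 110  → R1 = 110
  STORE [500], R1  → mem[500] = 110
  MOV R1, 0  → R1 = 0
  LOAD R3, [500]  → R3 = mem[500] = 110
Final: R3 = 110

110


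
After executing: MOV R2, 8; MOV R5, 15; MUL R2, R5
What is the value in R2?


Register state trace:
  MOV R2, 8  → R2 = 8
  MOV R5, 15  → R5 = 15
  MUL R2, R5  → R2 = 8 * 15 = 120
Final: R2 = 120

120


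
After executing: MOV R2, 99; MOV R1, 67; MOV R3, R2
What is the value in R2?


Register state trace:
  MOV R2, 99  → R2 = 99
  MOV R1, 67  → R1 = 67
  MOV R3, R2  → R3 = 99
Final: R2 = 99

99


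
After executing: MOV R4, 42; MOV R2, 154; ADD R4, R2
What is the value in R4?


Register state trace:
  MOV R4, 42  → R4 = 42
  MOV R2, 154  → R2 = 154
  ADD R4, R2  → R4 = 42 + 154 = 196
Final: R4 = 196

196


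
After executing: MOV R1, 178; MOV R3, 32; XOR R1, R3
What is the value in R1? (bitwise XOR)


Register state trace:
  MOV R1, 178  → R1 = 178 (0b10110010)
  MOV R3, 32  → R3 = 32 (0b00100000)
  XOR R1, R3  → R1 = 178 XOR 32 = 146 (0b10010010)
Final: R1 = 146

146


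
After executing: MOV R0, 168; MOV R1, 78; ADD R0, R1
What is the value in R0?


Register state trace:
  MOV R0, 168  → R0 = 168
  MOV R1, 78  → R1 = 78
  ADD R0, R1  → R0 = 168 + 78 = 246
Final: R0 = 246

246


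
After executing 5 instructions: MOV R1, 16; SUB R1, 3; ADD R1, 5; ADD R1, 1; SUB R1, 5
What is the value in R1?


Register state trace:
  MOV R1, 16  → R1 = 16
  SUB R1, 3  → R1 = 16 - 3 = 13
  ADD R1, 5  → R1 = 13 + 5 = 18
  ADD R1, 1  → R1 = 18 + 1 = 19
  SUB R1, 5  → R1 = 19 - 5 = 14
Final: R1 = 14

14


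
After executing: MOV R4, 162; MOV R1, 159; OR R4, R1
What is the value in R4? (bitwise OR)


Register state trace:
  MOV R4, 162  → R4 = 162 (0b10100010)
  MOV R1, 159  → R1 = 159 (0b10011111)
  OR R4, R1   → R4 = 162 OR 159 = 191 (0b10111111)
Final: R4 = 191

191


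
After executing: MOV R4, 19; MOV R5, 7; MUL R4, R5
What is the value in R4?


Register state trace:
  MOV R4, 19  → R4 = 19
  MOV R5, 7  → R5 = 7
  MUL R4, R5  → R4 = 19 * 7 = 133
Final: R4 = 133

133


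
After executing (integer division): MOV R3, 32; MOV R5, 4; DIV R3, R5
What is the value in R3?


Register state trace:
  MOV R3, 32  → R3 = 32
  MOV R5, 4  → R5 = 4
  DIV R3, R5  → R3 = 32 // 4 = 8
Final: R3 = 8

8


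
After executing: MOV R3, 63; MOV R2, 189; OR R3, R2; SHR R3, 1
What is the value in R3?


Register state trace:
  MOV R3, 63  → R3 = 63 (0b00111111)
  MOV R2, 189  → R2 = 189 (0b10111101)
  OR R3, R2  → R3 = 63 OR 189 = 191 (0b10111111)
  SHR R3, 1  → R3 = 191 >> 1 = 95
Final: R3 = 95

95


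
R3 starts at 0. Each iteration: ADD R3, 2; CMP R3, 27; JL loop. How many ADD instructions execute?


Loop trace (R3 starts at 0, target 27, step 2):
  ADD #1: R3 = 0 + 2 = 2  → 2 < 27, loop
  ADD #2: R3 = 2 + 2 = 4  → 4 < 27, loop
  ADD #3: R3 = 4 + 2 = 6  → 6 < 27, loop
  ADD #4: R3 = 6 + 2 = 8  → 8 < 27, loop
  ADD #5: R3 = 8 + 2 = 10  → 10 < 27, loop
  ADD #6: R3 = 10 + 2 = 12  → 12 < 27, loop
  ADD #7: R3 = 12 + 2 = 14  → 14 < 27, loop
  ADD #8: R3 = 14 + 2 = 16  → 16 < 27, loop
  ADD #9: R3 = 16 + 2 = 18  → 18 < 27, loop
  ADD #10: R3 = 18 + 2 = 20  → 20 < 27, loop
  ADD #11: R3 = 20 + 2 = 22  → 22 < 27, loop
  ADD #12: R3 = 22 + 2 = 24  → 24 < 27, loop
  ADD #13: R3 = 24 + 2 = 26  → 26 < 27, loop
  ADD #14: R3 = 26 + 2 = 28  → 28 >= 27, exit
Total ADD instructions: 14

14


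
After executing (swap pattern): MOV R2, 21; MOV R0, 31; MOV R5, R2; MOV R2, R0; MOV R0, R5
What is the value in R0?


Register state trace (swap pattern):
  MOV R2, 21  → R2 = 21
  MOV R0, 31  → R0 = 31
  MOV R5, R2  → R5 = 21  (save R2)
  MOV R2, R0  → R2 = 31  (R2 gets R0's value)
  MOV R0, R5  → R0 = 21  (R0 gets saved value)
Final: R0 = 21

21


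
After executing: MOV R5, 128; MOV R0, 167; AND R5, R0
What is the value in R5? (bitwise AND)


Register state trace:
  MOV R5, 128  → R5 = 128 (0b10000000)
  MOV R0, 167  → R0 = 167 (0b10100111)
  AND R5, R0  → R5 = 128 AND 167 = 128 (0b10000000)
Final: R5 = 128

128


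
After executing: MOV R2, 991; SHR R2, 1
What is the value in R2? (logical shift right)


Register state trace:
  MOV R2, 991  → R2 = 991
  SHR R2, 1  → R2 = 991 >> 1 = 991 // 2^1 = 495
Final: R2 = 495

495


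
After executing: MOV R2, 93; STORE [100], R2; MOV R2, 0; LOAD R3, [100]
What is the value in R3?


Register and memory trace:
  MOV R2, 93  → R2 = 93
  STORE [100], R2  → mem[100] = 93
  MOV R2, 0  → R2 = 0
  LOAD R3, [100]  → R3 = mem[100] = 93
Final: R3 = 93

93


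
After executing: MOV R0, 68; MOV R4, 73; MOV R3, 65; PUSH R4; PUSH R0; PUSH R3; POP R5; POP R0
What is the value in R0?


Stack trace (top is rightmost):
  MOV R0, 68  → R0 = 68
  MOV R4, 73  → R4 = 73
  MOV R3, 65  → R3 = 65
  PUSH R4  → stack: [73]
  PUSH R0  → stack: [73, 68]
  PUSH R3  → stack: [73, 68, 65]
  POP R5  → R5 = 65, stack: [73, 68]
  POP R0  → R0 = 68, stack: [73]
Final: R0 = 68

68


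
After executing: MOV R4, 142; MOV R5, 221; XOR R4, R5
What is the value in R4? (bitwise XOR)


Register state trace:
  MOV R4, 142  → R4 = 142 (0b10001110)
  MOV R5, 221  → R5 = 221 (0b11011101)
  XOR R4, R5  → R4 = 142 XOR 221 = 83 (0b01010011)
Final: R4 = 83

83


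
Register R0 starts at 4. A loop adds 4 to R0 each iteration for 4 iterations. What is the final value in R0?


Starting value: R0 = 4
  Iter 1: R0 = 4 + 4 = 8
  Iter 2: R0 = 8 + 4 = 12
  Iter 3: R0 = 12 + 4 = 16
  Iter 4: R0 = 16 + 4 = 20
Final: R0 = 20

20


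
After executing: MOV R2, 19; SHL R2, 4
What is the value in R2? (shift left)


Register state trace:
  MOV R2, 19  → R2 = 19
  SHL R2, 4  → R2 = 19 << 4 = 19 * 2^4 = 304
Final: R2 = 304

304


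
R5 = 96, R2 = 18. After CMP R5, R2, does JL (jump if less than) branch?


Trace:
  R5 = 96, R2 = 18
  CMP R5, R2  → compares 96 vs 18
  JL checks: is 96 less than 18?
  96 > 18, so condition is false
Branch taken: No

No


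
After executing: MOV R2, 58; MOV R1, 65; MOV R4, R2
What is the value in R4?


Register state trace:
  MOV R2, 58  → R2 = 58
  MOV R1, 65  → R1 = 65
  MOV R4, R2  → R4 = 58
Final: R4 = 58

58


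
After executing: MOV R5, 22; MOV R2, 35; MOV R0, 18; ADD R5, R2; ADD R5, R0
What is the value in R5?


Register state trace:
  MOV R5, 22  → R5 = 22
  MOV R2, 35  → R2 = 35
  MOV R0, 18  → R0 = 18
  ADD R5, R2  → R5 = 22 + 35 = 57
  ADD R5, R0  → R5 = 57 + 18 = 75
Final: R5 = 75

75


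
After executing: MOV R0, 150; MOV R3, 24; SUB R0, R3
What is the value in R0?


Register state trace:
  MOV R0, 150  → R0 = 150
  MOV R3, 24  → R3 = 24
  SUB R0, R3  → R0 = 150 - 24 = 126
Final: R0 = 126

126


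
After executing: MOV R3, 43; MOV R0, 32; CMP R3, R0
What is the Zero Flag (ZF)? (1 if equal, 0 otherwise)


Register state trace:
  MOV R3, 43  → R3 = 43
  MOV R0, 32  → R0 = 32
  CMP R3, R0  → computes 43 - 32 = 11
  Result is nonzero, so values are not equal
ZF = 0

0


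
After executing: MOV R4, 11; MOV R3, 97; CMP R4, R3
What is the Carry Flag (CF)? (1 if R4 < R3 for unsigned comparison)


Register state trace:
  MOV R4, 11  → R4 = 11
  MOV R3, 97  → R3 = 97
  CMP R4, R3  → unsigned 11 - 97: borrow occurs
  11 < 97, so CF = 1
CF = 1

1


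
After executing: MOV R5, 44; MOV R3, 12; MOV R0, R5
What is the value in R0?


Register state trace:
  MOV R5, 44  → R5 = 44
  MOV R3, 12  → R3 = 12
  MOV R0, R5  → R0 = 44
Final: R0 = 44

44


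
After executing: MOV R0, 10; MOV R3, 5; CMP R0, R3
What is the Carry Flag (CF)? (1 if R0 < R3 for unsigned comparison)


Register state trace:
  MOV R0, 10  → R0 = 10
  MOV R3, 5  → R3 = 5
  CMP R0, R3  → unsigned 10 - 5: no borrow
  10 >= 5, so CF = 0
CF = 0

0


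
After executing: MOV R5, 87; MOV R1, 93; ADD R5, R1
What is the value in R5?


Register state trace:
  MOV R5, 87  → R5 = 87
  MOV R1, 93  → R1 = 93
  ADD R5, R1  → R5 = 87 + 93 = 180
Final: R5 = 180

180


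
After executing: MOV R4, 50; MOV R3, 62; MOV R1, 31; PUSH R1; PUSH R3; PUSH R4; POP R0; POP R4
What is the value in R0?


Stack trace (top is rightmost):
  MOV R4, 50  → R4 = 50
  MOV R3, 62  → R3 = 62
  MOV R1, 31  → R1 = 31
  PUSH R1  → stack: [31]
  PUSH R3  → stack: [31, 62]
  PUSH R4  → stack: [31, 62, 50]
  POP R0  → R0 = 50, stack: [31, 62]
  POP R4  → R4 = 62, stack: [31]
Final: R0 = 50

50


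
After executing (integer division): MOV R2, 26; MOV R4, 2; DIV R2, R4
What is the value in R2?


Register state trace:
  MOV R2, 26  → R2 = 26
  MOV R4, 2  → R4 = 2
  DIV R2, R4  → R2 = 26 // 2 = 13
Final: R2 = 13

13


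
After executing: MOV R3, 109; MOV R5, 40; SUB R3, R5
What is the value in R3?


Register state trace:
  MOV R3, 109  → R3 = 109
  MOV R5, 40  → R5 = 40
  SUB R3, R5  → R3 = 109 - 40 = 69
Final: R3 = 69

69


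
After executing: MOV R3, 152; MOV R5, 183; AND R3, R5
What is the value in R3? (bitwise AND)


Register state trace:
  MOV R3, 152  → R3 = 152 (0b10011000)
  MOV R5, 183  → R5 = 183 (0b10110111)
  AND R3, R5  → R3 = 152 AND 183 = 144 (0b10010000)
Final: R3 = 144

144


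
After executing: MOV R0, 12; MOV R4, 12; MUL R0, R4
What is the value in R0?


Register state trace:
  MOV R0, 12  → R0 = 12
  MOV R4, 12  → R4 = 12
  MUL R0, R4  → R0 = 12 * 12 = 144
Final: R0 = 144

144


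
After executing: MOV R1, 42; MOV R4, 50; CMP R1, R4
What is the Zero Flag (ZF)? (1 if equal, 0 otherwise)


Register state trace:
  MOV R1, 42  → R1 = 42
  MOV R4, 50  → R4 = 50
  CMP R1, R4  → computes 42 - 50 = -8
  Result is nonzero, so values are not equal
ZF = 0

0


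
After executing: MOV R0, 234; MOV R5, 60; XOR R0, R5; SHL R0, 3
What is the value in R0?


Register state trace:
  MOV R0, 234  → R0 = 234 (0b11101010)
  MOV R5, 60  → R5 = 60 (0b00111100)
  XOR R0, R5  → R0 = 234 XOR 60 = 214 (0b11010110)
  SHL R0, 3  → R0 = 214 << 3 = 1712
Final: R0 = 1712

1712


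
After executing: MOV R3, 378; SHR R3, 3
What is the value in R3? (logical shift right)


Register state trace:
  MOV R3, 378  → R3 = 378
  SHR R3, 3  → R3 = 378 >> 3 = 378 // 2^3 = 47
Final: R3 = 47

47


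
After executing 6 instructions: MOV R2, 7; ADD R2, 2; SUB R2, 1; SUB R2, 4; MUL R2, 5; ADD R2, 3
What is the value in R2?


Register state trace:
  MOV R2, 7  → R2 = 7
  ADD R2, 2  → R2 = 7 + 2 = 9
  SUB R2, 1  → R2 = 9 - 1 = 8
  SUB R2, 4  → R2 = 8 - 4 = 4
  MUL R2, 5  → R2 = 4 * 5 = 20
  ADD R2, 3  → R2 = 20 + 3 = 23
Final: R2 = 23

23


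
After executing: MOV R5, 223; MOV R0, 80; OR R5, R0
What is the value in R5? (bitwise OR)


Register state trace:
  MOV R5, 223  → R5 = 223 (0b11011111)
  MOV R0, 80  → R0 = 80 (0b01010000)
  OR R5, R0   → R5 = 223 OR 80 = 223 (0b11011111)
Final: R5 = 223

223


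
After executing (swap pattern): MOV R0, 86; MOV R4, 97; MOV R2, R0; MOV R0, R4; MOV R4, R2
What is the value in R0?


Register state trace (swap pattern):
  MOV R0, 86  → R0 = 86
  MOV R4, 97  → R4 = 97
  MOV R2, R0  → R2 = 86  (save R0)
  MOV R0, R4  → R0 = 97  (R0 gets R4's value)
  MOV R4, R2  → R4 = 86  (R4 gets saved value)
Final: R0 = 97

97


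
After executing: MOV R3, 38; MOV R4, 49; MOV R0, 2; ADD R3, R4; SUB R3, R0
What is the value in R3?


Register state trace:
  MOV R3, 38  → R3 = 38
  MOV R4, 49  → R4 = 49
  MOV R0, 2  → R0 = 2
  ADD R3, R4  → R3 = 38 + 49 = 87
  SUB R3, R0  → R3 = 87 - 2 = 85
Final: R3 = 85

85


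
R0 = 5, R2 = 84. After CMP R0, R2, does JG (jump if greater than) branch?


Trace:
  R0 = 5, R2 = 84
  CMP R0, R2  → compares 5 vs 84
  JG checks: is 5 greater than 84?
  5 < 84, so condition is false
Branch taken: No

No


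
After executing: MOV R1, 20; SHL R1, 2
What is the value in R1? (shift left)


Register state trace:
  MOV R1, 20  → R1 = 20
  SHL R1, 2  → R1 = 20 << 2 = 20 * 2^2 = 80
Final: R1 = 80

80


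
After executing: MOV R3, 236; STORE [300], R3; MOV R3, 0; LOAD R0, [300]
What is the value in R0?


Register and memory trace:
  MOV R3, 236  → R3 = 236
  STORE [300], R3  → mem[300] = 236
  MOV R3, 0  → R3 = 0
  LOAD R0, [300]  → R0 = mem[300] = 236
Final: R0 = 236

236


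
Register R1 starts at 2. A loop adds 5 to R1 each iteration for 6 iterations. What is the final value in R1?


Starting value: R1 = 2
  Iter 1: R1 = 2 + 5 = 7
  Iter 2: R1 = 7 + 5 = 12
  Iter 3: R1 = 12 + 5 = 17
  Iter 4: R1 = 17 + 5 = 22
  Iter 5: R1 = 22 + 5 = 27
  Iter 6: R1 = 27 + 5 = 32
Final: R1 = 32

32


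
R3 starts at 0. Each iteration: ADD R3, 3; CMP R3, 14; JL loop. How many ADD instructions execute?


Loop trace (R3 starts at 0, target 14, step 3):
  ADD #1: R3 = 0 + 3 = 3  → 3 < 14, loop
  ADD #2: R3 = 3 + 3 = 6  → 6 < 14, loop
  ADD #3: R3 = 6 + 3 = 9  → 9 < 14, loop
  ADD #4: R3 = 9 + 3 = 12  → 12 < 14, loop
  ADD #5: R3 = 12 + 3 = 15  → 15 >= 14, exit
Total ADD instructions: 5

5


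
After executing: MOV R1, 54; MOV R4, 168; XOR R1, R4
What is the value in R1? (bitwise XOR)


Register state trace:
  MOV R1, 54  → R1 = 54 (0b00110110)
  MOV R4, 168  → R4 = 168 (0b10101000)
  XOR R1, R4  → R1 = 54 XOR 168 = 158 (0b10011110)
Final: R1 = 158

158


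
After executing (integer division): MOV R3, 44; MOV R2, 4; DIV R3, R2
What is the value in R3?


Register state trace:
  MOV R3, 44  → R3 = 44
  MOV R2, 4  → R2 = 4
  DIV R3, R2  → R3 = 44 // 4 = 11
Final: R3 = 11

11


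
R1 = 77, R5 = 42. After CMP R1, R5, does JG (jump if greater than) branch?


Trace:
  R1 = 77, R5 = 42
  CMP R1, R5  → compares 77 vs 42
  JG checks: is 77 greater than 42?
  77 > 42, so condition is true
Branch taken: Yes

Yes


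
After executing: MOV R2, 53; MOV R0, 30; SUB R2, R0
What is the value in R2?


Register state trace:
  MOV R2, 53  → R2 = 53
  MOV R0, 30  → R0 = 30
  SUB R2, R0  → R2 = 53 - 30 = 23
Final: R2 = 23

23


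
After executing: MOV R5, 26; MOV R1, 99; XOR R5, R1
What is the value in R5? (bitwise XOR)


Register state trace:
  MOV R5, 26  → R5 = 26 (0b00011010)
  MOV R1, 99  → R1 = 99 (0b01100011)
  XOR R5, R1  → R5 = 26 XOR 99 = 121 (0b01111001)
Final: R5 = 121

121


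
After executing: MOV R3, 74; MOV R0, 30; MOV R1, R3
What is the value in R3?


Register state trace:
  MOV R3, 74  → R3 = 74
  MOV R0, 30  → R0 = 30
  MOV R1, R3  → R1 = 74
Final: R3 = 74

74


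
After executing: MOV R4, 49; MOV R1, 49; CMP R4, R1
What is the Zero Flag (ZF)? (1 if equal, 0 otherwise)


Register state trace:
  MOV R4, 49  → R4 = 49
  MOV R1, 49  → R1 = 49
  CMP R4, R1  → computes 49 - 49 = 0
  Result is zero, so values are equal
ZF = 1

1


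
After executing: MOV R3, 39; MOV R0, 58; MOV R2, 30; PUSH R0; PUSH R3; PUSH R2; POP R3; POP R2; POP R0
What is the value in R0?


Stack trace (top is rightmost):
  MOV R3, 39  → R3 = 39
  MOV R0, 58  → R0 = 58
  MOV R2, 30  → R2 = 30
  PUSH R0  → stack: [58]
  PUSH R3  → stack: [58, 39]
  PUSH R2  → stack: [58, 39, 30]
  POP R3  → R3 = 30, stack: [58, 39]
  POP R2  → R2 = 39, stack: [58]
  POP R0  → R0 = 58, stack: []
Final: R0 = 58

58


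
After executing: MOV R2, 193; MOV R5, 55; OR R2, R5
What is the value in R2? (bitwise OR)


Register state trace:
  MOV R2, 193  → R2 = 193 (0b11000001)
  MOV R5, 55  → R5 = 55 (0b00110111)
  OR R2, R5   → R2 = 193 OR 55 = 247 (0b11110111)
Final: R2 = 247

247


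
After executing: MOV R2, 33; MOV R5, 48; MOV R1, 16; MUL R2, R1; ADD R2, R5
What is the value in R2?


Register state trace:
  MOV R2, 33  → R2 = 33
  MOV R5, 48  → R5 = 48
  MOV R1, 16  → R1 = 16
  MUL R2, R1  → R2 = 33 * 16 = 528
  ADD R2, R5  → R2 = 528 + 48 = 576
Final: R2 = 576

576


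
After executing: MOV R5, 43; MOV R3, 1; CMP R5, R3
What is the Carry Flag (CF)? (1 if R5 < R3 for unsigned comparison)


Register state trace:
  MOV R5, 43  → R5 = 43
  MOV R3, 1  → R3 = 1
  CMP R5, R3  → unsigned 43 - 1: no borrow
  43 >= 1, so CF = 0
CF = 0

0


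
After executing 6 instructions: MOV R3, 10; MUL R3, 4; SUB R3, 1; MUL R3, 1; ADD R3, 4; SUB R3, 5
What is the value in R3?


Register state trace:
  MOV R3, 10  → R3 = 10
  MUL R3, 4  → R3 = 10 * 4 = 40
  SUB R3, 1  → R3 = 40 - 1 = 39
  MUL R3, 1  → R3 = 39 * 1 = 39
  ADD R3, 4  → R3 = 39 + 4 = 43
  SUB R3, 5  → R3 = 43 - 5 = 38
Final: R3 = 38

38


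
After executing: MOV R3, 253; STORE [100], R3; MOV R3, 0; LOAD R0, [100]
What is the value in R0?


Register and memory trace:
  MOV R3, 253  → R3 = 253
  STORE [100], R3  → mem[100] = 253
  MOV R3, 0  → R3 = 0
  LOAD R0, [100]  → R0 = mem[100] = 253
Final: R0 = 253

253


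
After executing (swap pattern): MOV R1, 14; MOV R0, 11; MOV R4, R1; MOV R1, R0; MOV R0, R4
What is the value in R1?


Register state trace (swap pattern):
  MOV R1, 14  → R1 = 14
  MOV R0, 11  → R0 = 11
  MOV R4, R1  → R4 = 14  (save R1)
  MOV R1, R0  → R1 = 11  (R1 gets R0's value)
  MOV R0, R4  → R0 = 14  (R0 gets saved value)
Final: R1 = 11

11


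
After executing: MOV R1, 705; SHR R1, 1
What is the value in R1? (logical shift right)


Register state trace:
  MOV R1, 705  → R1 = 705
  SHR R1, 1  → R1 = 705 >> 1 = 705 // 2^1 = 352
Final: R1 = 352

352


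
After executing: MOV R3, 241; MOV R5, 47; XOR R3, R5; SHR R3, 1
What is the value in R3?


Register state trace:
  MOV R3, 241  → R3 = 241 (0b11110001)
  MOV R5, 47  → R5 = 47 (0b00101111)
  XOR R3, R5  → R3 = 241 XOR 47 = 222 (0b11011110)
  SHR R3, 1  → R3 = 222 >> 1 = 111
Final: R3 = 111

111


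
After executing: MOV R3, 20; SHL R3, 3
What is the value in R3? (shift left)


Register state trace:
  MOV R3, 20  → R3 = 20
  SHL R3, 3  → R3 = 20 << 3 = 20 * 2^3 = 160
Final: R3 = 160

160


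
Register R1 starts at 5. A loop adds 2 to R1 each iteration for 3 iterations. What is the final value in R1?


Starting value: R1 = 5
  Iter 1: R1 = 5 + 2 = 7
  Iter 2: R1 = 7 + 2 = 9
  Iter 3: R1 = 9 + 2 = 11
Final: R1 = 11

11


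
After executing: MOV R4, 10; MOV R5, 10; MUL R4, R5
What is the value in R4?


Register state trace:
  MOV R4, 10  → R4 = 10
  MOV R5, 10  → R5 = 10
  MUL R4, R5  → R4 = 10 * 10 = 100
Final: R4 = 100

100


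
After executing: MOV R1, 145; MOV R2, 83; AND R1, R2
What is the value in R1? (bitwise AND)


Register state trace:
  MOV R1, 145  → R1 = 145 (0b10010001)
  MOV R2, 83  → R2 = 83 (0b01010011)
  AND R1, R2  → R1 = 145 AND 83 = 17 (0b00010001)
Final: R1 = 17

17


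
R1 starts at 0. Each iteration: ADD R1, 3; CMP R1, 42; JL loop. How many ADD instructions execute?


Loop trace (R1 starts at 0, target 42, step 3):
  ADD #1: R1 = 0 + 3 = 3  → 3 < 42, loop
  ADD #2: R1 = 3 + 3 = 6  → 6 < 42, loop
  ADD #3: R1 = 6 + 3 = 9  → 9 < 42, loop
  ADD #4: R1 = 9 + 3 = 12  → 12 < 42, loop
  ADD #5: R1 = 12 + 3 = 15  → 15 < 42, loop
  ADD #6: R1 = 15 + 3 = 18  → 18 < 42, loop
  ADD #7: R1 = 18 + 3 = 21  → 21 < 42, loop
  ADD #8: R1 = 21 + 3 = 24  → 24 < 42, loop
  ADD #9: R1 = 24 + 3 = 27  → 27 < 42, loop
  ADD #10: R1 = 27 + 3 = 30  → 30 < 42, loop
  ADD #11: R1 = 30 + 3 = 33  → 33 < 42, loop
  ADD #12: R1 = 33 + 3 = 36  → 36 < 42, loop
  ADD #13: R1 = 36 + 3 = 39  → 39 < 42, loop
  ADD #14: R1 = 39 + 3 = 42  → 42 >= 42, exit
Total ADD instructions: 14

14


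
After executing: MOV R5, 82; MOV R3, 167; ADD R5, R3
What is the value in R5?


Register state trace:
  MOV R5, 82  → R5 = 82
  MOV R3, 167  → R3 = 167
  ADD R5, R3  → R5 = 82 + 167 = 249
Final: R5 = 249

249


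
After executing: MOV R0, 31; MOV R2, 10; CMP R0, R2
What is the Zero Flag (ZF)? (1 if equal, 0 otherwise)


Register state trace:
  MOV R0, 31  → R0 = 31
  MOV R2, 10  → R2 = 10
  CMP R0, R2  → computes 31 - 10 = 21
  Result is nonzero, so values are not equal
ZF = 0

0


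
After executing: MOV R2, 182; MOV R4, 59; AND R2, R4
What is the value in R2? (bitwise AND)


Register state trace:
  MOV R2, 182  → R2 = 182 (0b10110110)
  MOV R4, 59  → R4 = 59 (0b00111011)
  AND R2, R4  → R2 = 182 AND 59 = 50 (0b00110010)
Final: R2 = 50

50


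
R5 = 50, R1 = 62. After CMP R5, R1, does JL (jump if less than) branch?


Trace:
  R5 = 50, R1 = 62
  CMP R5, R1  → compares 50 vs 62
  JL checks: is 50 less than 62?
  50 < 62, so condition is true
Branch taken: Yes

Yes


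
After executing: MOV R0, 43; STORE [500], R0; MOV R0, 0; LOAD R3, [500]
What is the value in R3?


Register and memory trace:
  MOV R0, 43  → R0 = 43
  STORE [500], R0  → mem[500] = 43
  MOV R0, 0  → R0 = 0
  LOAD R3, [500]  → R3 = mem[500] = 43
Final: R3 = 43

43


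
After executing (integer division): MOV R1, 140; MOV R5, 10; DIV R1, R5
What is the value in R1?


Register state trace:
  MOV R1, 140  → R1 = 140
  MOV R5, 10  → R5 = 10
  DIV R1, R5  → R1 = 140 // 10 = 14
Final: R1 = 14

14


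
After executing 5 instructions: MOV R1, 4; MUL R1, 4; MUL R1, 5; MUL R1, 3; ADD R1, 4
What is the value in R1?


Register state trace:
  MOV R1, 4  → R1 = 4
  MUL R1, 4  → R1 = 4 * 4 = 16
  MUL R1, 5  → R1 = 16 * 5 = 80
  MUL R1, 3  → R1 = 80 * 3 = 240
  ADD R1, 4  → R1 = 240 + 4 = 244
Final: R1 = 244

244


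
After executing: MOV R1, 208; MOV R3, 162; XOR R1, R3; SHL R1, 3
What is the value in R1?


Register state trace:
  MOV R1, 208  → R1 = 208 (0b11010000)
  MOV R3, 162  → R3 = 162 (0b10100010)
  XOR R1, R3  → R1 = 208 XOR 162 = 114 (0b01110010)
  SHL R1, 3  → R1 = 114 << 3 = 912
Final: R1 = 912

912


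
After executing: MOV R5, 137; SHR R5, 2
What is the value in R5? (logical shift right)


Register state trace:
  MOV R5, 137  → R5 = 137
  SHR R5, 2  → R5 = 137 >> 2 = 137 // 2^2 = 34
Final: R5 = 34

34


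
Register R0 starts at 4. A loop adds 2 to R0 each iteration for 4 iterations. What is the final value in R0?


Starting value: R0 = 4
  Iter 1: R0 = 4 + 2 = 6
  Iter 2: R0 = 6 + 2 = 8
  Iter 3: R0 = 8 + 2 = 10
  Iter 4: R0 = 10 + 2 = 12
Final: R0 = 12

12


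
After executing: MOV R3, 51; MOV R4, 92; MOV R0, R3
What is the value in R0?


Register state trace:
  MOV R3, 51  → R3 = 51
  MOV R4, 92  → R4 = 92
  MOV R0, R3  → R0 = 51
Final: R0 = 51

51


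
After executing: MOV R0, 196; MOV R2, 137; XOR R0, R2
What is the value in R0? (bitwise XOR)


Register state trace:
  MOV R0, 196  → R0 = 196 (0b11000100)
  MOV R2, 137  → R2 = 137 (0b10001001)
  XOR R0, R2  → R0 = 196 XOR 137 = 77 (0b01001101)
Final: R0 = 77

77


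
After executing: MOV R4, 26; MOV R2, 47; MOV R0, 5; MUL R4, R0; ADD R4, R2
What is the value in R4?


Register state trace:
  MOV R4, 26  → R4 = 26
  MOV R2, 47  → R2 = 47
  MOV R0, 5  → R0 = 5
  MUL R4, R0  → R4 = 26 * 5 = 130
  ADD R4, R2  → R4 = 130 + 47 = 177
Final: R4 = 177

177


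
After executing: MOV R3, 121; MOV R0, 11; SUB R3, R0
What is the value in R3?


Register state trace:
  MOV R3, 121  → R3 = 121
  MOV R0, 11  → R0 = 11
  SUB R3, R0  → R3 = 121 - 11 = 110
Final: R3 = 110

110


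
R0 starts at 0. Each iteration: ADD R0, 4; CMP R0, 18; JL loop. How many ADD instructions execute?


Loop trace (R0 starts at 0, target 18, step 4):
  ADD #1: R0 = 0 + 4 = 4  → 4 < 18, loop
  ADD #2: R0 = 4 + 4 = 8  → 8 < 18, loop
  ADD #3: R0 = 8 + 4 = 12  → 12 < 18, loop
  ADD #4: R0 = 12 + 4 = 16  → 16 < 18, loop
  ADD #5: R0 = 16 + 4 = 20  → 20 >= 18, exit
Total ADD instructions: 5

5


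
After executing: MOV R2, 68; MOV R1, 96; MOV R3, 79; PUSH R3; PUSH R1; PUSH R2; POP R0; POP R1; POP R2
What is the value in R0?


Stack trace (top is rightmost):
  MOV R2, 68  → R2 = 68
  MOV R1, 96  → R1 = 96
  MOV R3, 79  → R3 = 79
  PUSH R3  → stack: [79]
  PUSH R1  → stack: [79, 96]
  PUSH R2  → stack: [79, 96, 68]
  POP R0  → R0 = 68, stack: [79, 96]
  POP R1  → R1 = 96, stack: [79]
  POP R2  → R2 = 79, stack: []
Final: R0 = 68

68


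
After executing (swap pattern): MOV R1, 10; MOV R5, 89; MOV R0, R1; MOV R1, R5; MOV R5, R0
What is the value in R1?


Register state trace (swap pattern):
  MOV R1, 10  → R1 = 10
  MOV R5, 89  → R5 = 89
  MOV R0, R1  → R0 = 10  (save R1)
  MOV R1, R5  → R1 = 89  (R1 gets R5's value)
  MOV R5, R0  → R5 = 10  (R5 gets saved value)
Final: R1 = 89

89


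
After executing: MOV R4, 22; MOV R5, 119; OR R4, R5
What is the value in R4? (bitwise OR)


Register state trace:
  MOV R4, 22  → R4 = 22 (0b00010110)
  MOV R5, 119  → R5 = 119 (0b01110111)
  OR R4, R5   → R4 = 22 OR 119 = 119 (0b01110111)
Final: R4 = 119

119


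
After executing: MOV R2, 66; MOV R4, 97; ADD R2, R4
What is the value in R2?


Register state trace:
  MOV R2, 66  → R2 = 66
  MOV R4, 97  → R4 = 97
  ADD R2, R4  → R2 = 66 + 97 = 163
Final: R2 = 163

163
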